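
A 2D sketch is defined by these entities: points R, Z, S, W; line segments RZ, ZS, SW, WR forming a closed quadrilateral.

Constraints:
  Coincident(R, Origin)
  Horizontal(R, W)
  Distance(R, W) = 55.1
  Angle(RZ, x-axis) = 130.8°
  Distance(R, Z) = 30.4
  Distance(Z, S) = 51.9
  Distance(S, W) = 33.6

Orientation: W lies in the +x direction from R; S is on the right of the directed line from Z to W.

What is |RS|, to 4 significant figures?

23.45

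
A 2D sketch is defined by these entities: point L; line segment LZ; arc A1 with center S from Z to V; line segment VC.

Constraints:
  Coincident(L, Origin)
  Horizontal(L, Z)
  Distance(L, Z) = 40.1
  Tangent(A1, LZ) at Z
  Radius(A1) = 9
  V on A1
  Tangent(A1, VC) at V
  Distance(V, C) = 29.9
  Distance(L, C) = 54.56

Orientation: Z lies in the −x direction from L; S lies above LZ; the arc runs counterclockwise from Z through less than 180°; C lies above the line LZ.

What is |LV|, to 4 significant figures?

33.06

L is at the origin; L and Z share the same y with |LZ| = 40.1 and Z on the −x side, so Z = (-40.10, 0.000). The tangent condition forces SZ to be normal to LZ, so S = Z + (0, 9) = (-40.10, 9.000). Since SV ⟂ VC (tangency), |SC| = √(9.0² + 29.9²) = 31.23 regardless of where V sits on A1. So C lies on both circle(L, 54.56) and circle(S, 31.23); the above-LZ intersection is C = (-37.03, 40.07). V is the foot of the tangent from C: V = (-31.27, 10.73).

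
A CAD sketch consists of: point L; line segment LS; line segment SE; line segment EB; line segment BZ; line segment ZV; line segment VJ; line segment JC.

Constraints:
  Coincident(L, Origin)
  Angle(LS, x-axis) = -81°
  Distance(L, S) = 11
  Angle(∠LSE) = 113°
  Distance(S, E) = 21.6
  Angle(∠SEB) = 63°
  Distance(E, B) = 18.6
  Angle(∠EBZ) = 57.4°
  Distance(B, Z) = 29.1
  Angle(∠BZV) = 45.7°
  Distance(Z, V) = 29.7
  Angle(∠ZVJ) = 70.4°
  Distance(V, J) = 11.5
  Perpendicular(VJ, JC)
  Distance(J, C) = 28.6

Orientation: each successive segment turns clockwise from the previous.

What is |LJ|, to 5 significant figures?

25.285

L is at the origin; LS runs at -81.0° with length 11.0, so S = (1.7208, -10.865). ∠LSE = 113.0° gives SE at -148.00° from the x-axis; with |SE| = 21.6, E = (-16.597, -22.311). ∠SEB = 63.0° gives EB at 95.000° from the x-axis; with |EB| = 18.6, B = (-18.218, -3.7816). ∠EBZ = 57.4° gives BZ at -27.600° from the x-axis; with |BZ| = 29.1, Z = (7.5704, -17.264). ∠BZV = 45.7° gives ZV at -161.90° from the x-axis; with |ZV| = 29.7, V = (-20.660, -26.491). ∠ZVJ = 70.4° gives VJ at 88.500° from the x-axis; with |VJ| = 11.5, J = (-20.359, -14.995). Then |LJ| = |J − L| = 25.285.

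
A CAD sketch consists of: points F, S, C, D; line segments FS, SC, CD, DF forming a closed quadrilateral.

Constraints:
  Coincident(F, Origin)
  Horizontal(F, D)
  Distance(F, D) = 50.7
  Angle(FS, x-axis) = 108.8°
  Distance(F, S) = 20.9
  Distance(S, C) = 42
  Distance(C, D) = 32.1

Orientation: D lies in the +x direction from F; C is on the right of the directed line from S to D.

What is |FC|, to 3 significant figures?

24.0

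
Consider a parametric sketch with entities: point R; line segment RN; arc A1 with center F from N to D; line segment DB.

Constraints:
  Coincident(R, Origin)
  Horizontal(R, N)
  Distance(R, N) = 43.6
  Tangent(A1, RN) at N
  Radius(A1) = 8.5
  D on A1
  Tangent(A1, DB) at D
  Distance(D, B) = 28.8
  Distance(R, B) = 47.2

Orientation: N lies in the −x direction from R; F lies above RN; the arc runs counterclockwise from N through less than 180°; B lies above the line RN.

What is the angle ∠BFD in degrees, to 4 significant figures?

73.56°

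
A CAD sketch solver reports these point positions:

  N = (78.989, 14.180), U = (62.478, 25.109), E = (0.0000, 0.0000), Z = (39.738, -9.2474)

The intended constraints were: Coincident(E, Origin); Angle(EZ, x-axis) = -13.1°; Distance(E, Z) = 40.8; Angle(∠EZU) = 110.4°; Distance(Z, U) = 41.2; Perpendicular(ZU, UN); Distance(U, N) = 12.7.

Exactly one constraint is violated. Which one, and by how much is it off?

Distance(U, N) = 12.7 — off by 7.10.

E = (0.00, 0.00) ✓; EZ at -13.10° ✓; |EZ| = 40.80 ✓; ∠EZU = 110.4° ✓; |ZU| = 41.20 ✓; ∠(ZU, UN) = 90.00° ✓; |UN| = 19.80 ✗.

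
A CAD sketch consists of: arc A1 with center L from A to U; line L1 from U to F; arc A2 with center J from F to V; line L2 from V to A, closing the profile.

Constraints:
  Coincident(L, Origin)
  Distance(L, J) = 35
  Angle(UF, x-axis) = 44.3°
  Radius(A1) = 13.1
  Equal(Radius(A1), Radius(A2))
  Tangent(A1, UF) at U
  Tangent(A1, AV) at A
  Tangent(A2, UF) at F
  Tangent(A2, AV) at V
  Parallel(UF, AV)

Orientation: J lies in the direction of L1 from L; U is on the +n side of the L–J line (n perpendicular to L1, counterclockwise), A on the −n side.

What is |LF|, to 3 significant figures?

37.4

The slot axis is L1's direction at 44.3°, so u = (cos 44.3°, sin 44.3°) = (0.716, 0.698) and n = (−sin 44.3°, cos 44.3°) = (-0.698, 0.716). L is at the origin and J lies 35.0 along u from L, so J = 35.0·u = (25.0, 24.4). Tangency of A1 to both parallel lines with radius 13.1 puts U and A at L ± 13.1·n: U = (-9.15, 9.38), A = (9.15, -9.38). Equal radii place F and V the same way about J: F = J + 13.1·n = (15.9, 33.8), V = J − 13.1·n = (34.2, 15.1). Then |LF| = |F − L| = 37.4.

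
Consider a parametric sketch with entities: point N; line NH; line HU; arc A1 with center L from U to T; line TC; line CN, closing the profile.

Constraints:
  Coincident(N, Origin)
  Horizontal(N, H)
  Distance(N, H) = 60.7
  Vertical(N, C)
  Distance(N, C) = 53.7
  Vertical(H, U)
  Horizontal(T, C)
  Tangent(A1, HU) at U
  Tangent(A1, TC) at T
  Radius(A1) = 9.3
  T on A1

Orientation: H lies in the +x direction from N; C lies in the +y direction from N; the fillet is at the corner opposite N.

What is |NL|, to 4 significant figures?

67.92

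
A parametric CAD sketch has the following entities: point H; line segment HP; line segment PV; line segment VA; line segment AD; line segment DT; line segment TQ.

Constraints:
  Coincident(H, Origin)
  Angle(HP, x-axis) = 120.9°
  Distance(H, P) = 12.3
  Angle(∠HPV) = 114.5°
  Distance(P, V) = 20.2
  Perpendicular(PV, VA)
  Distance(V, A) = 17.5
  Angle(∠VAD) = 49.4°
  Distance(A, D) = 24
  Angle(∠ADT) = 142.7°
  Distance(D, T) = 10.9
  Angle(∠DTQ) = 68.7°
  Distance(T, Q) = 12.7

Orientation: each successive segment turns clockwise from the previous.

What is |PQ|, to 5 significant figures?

13.966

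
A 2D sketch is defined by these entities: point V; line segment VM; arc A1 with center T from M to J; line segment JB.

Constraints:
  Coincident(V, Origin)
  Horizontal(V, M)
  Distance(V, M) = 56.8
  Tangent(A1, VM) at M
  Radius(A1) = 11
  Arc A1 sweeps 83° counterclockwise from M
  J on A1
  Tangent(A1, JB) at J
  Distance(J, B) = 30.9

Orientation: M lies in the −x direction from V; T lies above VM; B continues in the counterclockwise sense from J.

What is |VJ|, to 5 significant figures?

46.888

A1 meets VM tangentially, so TM is at right angles to VM, so T = M + (0, 11) = (-56.800, 11.000). On A1, M sits at bearing -90° from T; an 83° counterclockwise sweep puts J at bearing -7°, so J = T + 11.0·(cos -7°, sin -7°) = (-45.882, 9.6594). Then |VJ| = |J − V| = 46.888.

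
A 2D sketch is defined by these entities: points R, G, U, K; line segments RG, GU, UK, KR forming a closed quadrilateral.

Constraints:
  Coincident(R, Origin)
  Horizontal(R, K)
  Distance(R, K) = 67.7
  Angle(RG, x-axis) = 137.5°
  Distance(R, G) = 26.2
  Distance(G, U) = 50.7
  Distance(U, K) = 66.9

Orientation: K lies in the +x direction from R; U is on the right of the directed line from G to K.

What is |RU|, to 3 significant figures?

26.9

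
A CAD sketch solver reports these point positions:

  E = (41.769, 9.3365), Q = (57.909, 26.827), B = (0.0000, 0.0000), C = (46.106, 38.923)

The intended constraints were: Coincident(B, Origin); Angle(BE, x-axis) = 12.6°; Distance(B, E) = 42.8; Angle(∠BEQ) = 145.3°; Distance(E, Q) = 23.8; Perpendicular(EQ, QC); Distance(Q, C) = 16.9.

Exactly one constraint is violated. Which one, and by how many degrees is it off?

Perpendicular(EQ, QC) — off by 3.00°.

B = (0.00, 0.00) ✓; BE at 12.60° ✓; |BE| = 42.80 ✓; ∠BEQ = 145.3° ✓; |EQ| = 23.80 ✓; ∠(EQ, QC) = 87.00° ✗; |QC| = 16.90 ✓.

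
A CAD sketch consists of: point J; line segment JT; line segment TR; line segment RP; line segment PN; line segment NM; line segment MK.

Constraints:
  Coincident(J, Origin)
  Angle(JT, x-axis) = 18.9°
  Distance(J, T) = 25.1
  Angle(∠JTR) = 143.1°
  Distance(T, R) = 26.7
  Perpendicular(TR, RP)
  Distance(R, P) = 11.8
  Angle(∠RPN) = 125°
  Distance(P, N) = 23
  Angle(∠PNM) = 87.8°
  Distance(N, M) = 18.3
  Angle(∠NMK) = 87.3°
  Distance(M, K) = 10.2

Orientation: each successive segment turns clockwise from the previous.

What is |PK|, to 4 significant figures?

21.23

∠PNM = 87.8° gives NM at 104.8° from the x-axis; with |NM| = 18.3, M = (18.82, -0.3746). ∠NMK = 87.3° gives MK at 12.10° from the x-axis; with |MK| = 10.2, K = (28.80, 1.764). Then |PK| = |K − P| = 21.23.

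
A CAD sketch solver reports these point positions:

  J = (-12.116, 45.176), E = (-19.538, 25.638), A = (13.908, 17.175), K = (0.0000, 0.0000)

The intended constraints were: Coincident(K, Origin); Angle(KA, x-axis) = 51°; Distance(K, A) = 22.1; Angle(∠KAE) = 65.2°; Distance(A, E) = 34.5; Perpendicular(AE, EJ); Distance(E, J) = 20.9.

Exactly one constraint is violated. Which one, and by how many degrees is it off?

Perpendicular(AE, EJ) — off by 6.60°.

K = (0.00, 0.00) ✓; KA at 51.00° ✓; |KA| = 22.10 ✓; ∠KAE = 65.20° ✓; |AE| = 34.50 ✓; ∠(AE, EJ) = 96.60° ✗; |EJ| = 20.90 ✓.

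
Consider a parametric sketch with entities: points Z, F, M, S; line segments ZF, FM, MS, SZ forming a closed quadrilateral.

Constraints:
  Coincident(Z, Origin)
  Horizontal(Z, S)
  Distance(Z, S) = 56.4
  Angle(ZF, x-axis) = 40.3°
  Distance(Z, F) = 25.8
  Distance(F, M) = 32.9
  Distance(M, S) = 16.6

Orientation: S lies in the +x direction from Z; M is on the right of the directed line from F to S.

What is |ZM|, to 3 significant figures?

42.4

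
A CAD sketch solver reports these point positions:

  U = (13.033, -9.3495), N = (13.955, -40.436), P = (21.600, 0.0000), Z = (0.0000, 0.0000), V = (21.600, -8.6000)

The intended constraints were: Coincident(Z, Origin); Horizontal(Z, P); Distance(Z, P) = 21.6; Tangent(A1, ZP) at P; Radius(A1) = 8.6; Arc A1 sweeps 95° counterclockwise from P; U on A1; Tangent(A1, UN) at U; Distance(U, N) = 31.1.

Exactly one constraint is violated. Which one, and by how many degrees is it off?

Tangent(A1, UN) at U — off by 3.30°.

Z = (0.00, 0.00) ✓; Z.y = 0.00, P.y = 0.00 ✓; |ZP| = 21.60 ✓; ∠(VP, PZ) = 90.00° ✓; |VP| = 8.600 ✓; bearing(V→U) − bearing(V→P) = 95.00° ✓; |VU| = 8.600 ✓; ∠(VU, UN) = 93.30° ✗; |UN| = 31.10 ✓.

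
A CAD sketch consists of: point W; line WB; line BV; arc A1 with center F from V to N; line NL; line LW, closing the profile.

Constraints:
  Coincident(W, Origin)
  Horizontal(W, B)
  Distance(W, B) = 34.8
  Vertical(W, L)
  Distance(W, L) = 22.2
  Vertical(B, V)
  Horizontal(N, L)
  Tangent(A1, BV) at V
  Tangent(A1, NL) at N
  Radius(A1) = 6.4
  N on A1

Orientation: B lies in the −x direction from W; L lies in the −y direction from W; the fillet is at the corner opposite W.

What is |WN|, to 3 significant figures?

36.0

The virtual corner opposite W is at (-34.8, -22.2). The tangent condition forces FV to be normal to BV and since A1 is tangent to NL there, FN ⟂ NL, with radius 6.4, so the center F sits 6.4 in from both sides at F = (-28.4, -15.8). That places the tangent points at V = (-34.8, -15.8) on BV and N = (-28.4, -22.2) on NL. Then |WN| = |N − W| = 36.0.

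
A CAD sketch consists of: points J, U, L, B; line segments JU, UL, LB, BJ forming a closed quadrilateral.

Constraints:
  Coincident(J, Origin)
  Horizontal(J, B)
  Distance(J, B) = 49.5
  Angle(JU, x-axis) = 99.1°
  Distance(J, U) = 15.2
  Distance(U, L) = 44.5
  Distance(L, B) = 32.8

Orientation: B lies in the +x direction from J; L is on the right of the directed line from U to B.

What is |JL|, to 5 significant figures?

31.792

Checks: |UL| = 44.50 ✓; |LB| = 32.80 ✓.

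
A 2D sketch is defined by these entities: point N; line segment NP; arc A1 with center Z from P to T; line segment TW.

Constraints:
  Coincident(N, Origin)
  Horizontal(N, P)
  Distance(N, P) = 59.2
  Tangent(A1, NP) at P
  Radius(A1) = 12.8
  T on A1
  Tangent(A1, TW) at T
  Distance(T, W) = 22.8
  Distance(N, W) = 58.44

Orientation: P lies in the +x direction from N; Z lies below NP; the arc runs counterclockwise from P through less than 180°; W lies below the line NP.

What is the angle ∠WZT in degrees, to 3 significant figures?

60.7°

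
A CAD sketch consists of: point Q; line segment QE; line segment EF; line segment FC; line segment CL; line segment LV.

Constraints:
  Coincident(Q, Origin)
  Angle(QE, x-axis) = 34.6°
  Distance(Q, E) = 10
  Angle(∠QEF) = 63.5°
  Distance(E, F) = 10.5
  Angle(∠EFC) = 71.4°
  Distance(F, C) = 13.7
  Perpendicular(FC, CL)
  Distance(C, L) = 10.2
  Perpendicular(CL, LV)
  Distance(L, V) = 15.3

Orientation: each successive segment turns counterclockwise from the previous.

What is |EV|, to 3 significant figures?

4.96

Q is at the origin; QE runs at 34.6° with length 10.0, so E = (8.23, 5.68). ∠QEF = 63.5° gives EF at 151° from the x-axis; with |EF| = 10.5, F = (-0.961, 10.8). ∠EFC = 71.4° gives FC at -100° from the x-axis; with |FC| = 13.7, C = (-3.41, -2.73). The perpendicularity gives CL at right angles to FC, so CL runs at -10.3°; with |CL| = 10.2, L = (6.63, -4.55). CL ⟂ LV, so LV runs at 79.7°; with |LV| = 15.3, V = (9.36, 10.5). Then |EV| = |V − E| = 4.96.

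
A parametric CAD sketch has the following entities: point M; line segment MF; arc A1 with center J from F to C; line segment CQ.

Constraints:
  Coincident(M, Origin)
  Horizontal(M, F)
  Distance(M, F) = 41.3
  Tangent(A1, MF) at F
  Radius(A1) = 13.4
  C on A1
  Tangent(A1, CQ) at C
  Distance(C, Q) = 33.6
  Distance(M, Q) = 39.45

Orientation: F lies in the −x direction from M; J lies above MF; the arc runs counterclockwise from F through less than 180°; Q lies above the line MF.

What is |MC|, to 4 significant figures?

30.29

Checks: M = (0.00, 0.00) ✓; |JC| = 13.40 ✓; ∠(JC, CQ) = 90.00° ✓; |CQ| = 33.60 ✓; |MQ| = 39.45 ✓.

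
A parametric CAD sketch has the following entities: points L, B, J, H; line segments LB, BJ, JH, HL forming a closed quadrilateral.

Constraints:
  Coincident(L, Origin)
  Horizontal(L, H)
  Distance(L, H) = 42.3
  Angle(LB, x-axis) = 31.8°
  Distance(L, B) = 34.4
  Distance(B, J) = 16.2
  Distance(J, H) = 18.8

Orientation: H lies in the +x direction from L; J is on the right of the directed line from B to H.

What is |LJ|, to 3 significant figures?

23.9

L is at the origin; L and H share the same y with |LH| = 42.3 and H in +x, so H = (42.3, 0). LB runs at 31.8° with |LB| = 34.4, so B = (29.2, 18.1). J is determined by |BJ| = 16.2 and |JH| = 18.8 together: it lies at the intersection of circle(B, 16.2) and circle(H, 18.8). With |BH| = 22.3, the foot of the radical line on BH is 9.14 from B and the perpendicular offset is √(16.2² − 9.14²) = 13.4. Taking the right-of-BH solution: J = (23.7, 2.89).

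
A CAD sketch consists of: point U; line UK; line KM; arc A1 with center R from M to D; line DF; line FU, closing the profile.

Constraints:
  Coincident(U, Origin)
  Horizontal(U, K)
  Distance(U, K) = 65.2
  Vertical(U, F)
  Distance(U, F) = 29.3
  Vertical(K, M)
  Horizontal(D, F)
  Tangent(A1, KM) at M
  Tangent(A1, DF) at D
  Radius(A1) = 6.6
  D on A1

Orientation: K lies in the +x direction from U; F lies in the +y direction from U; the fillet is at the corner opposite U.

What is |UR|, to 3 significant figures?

62.8

U is at the origin; U and K share the same y with |UK| = 65.2 and K on the +x side, so K = (65.2, 0.00). U and F share the same x with |UF| = 29.3 and F on the +y side, so F = (0.00, 29.3). The virtual corner opposite U is at (65.2, 29.3). A1 meets KM tangentially, so RM is at right angles to KM and the tangent condition forces RD to be normal to DF, with radius 6.6, so the center R sits 6.6 in from both sides at R = (58.6, 22.7). Then |UR| = |R − U| = 62.8.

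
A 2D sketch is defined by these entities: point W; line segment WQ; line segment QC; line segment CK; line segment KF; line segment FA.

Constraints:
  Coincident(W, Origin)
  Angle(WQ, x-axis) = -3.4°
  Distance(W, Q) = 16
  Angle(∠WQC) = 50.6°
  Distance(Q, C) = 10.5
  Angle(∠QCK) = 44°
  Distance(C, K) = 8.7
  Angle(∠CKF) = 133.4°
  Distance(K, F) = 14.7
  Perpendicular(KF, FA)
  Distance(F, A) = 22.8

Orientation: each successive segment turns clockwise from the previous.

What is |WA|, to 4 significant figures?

35.62

W is at the origin; WQ runs at -3.4° with length 16.0, so Q = (15.97, -0.9489). ∠WQC = 50.6° gives QC at -132.8° from the x-axis; with |QC| = 10.5, C = (8.838, -8.653). ∠QCK = 44.0° gives CK at 91.20° from the x-axis; with |CK| = 8.7, K = (8.656, 0.04503). ∠CKF = 133.4° gives KF at 44.60° from the x-axis; with |KF| = 14.7, F = (19.12, 10.37). The perpendicularity gives FA at right angles to KF, so FA runs at -45.40°; with |FA| = 22.8, A = (35.13, -5.868). Then |WA| = |A − W| = 35.62.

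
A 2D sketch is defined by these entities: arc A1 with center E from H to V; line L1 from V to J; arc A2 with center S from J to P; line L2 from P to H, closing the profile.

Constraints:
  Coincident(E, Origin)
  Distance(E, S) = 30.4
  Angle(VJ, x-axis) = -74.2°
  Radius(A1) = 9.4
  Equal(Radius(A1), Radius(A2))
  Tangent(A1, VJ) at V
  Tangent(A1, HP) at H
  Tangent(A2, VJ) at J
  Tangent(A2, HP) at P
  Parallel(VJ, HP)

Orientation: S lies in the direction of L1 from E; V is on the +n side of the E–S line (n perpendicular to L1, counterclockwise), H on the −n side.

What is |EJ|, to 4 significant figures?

31.82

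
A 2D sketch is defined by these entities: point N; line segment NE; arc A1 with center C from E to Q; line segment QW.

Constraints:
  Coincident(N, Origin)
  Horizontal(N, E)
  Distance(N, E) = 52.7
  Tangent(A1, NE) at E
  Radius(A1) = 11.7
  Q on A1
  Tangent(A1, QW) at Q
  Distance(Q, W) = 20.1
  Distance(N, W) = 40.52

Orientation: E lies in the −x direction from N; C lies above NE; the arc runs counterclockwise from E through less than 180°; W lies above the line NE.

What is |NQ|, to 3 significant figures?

42.9

N is at the origin; NE is horizontal with |NE| = 52.7 and E on the −x side, so E = (-52.7, 0.00). A1 meets NE tangentially, so CE is at right angles to NE, so C = E + (0, 11.7) = (-52.7, 11.7). Since CQ ⟂ QW (tangency), |CW| = √(11.7² + 20.1²) = 23.3 regardless of where Q sits on A1. So W lies on both circle(N, 40.52) and circle(C, 23.3); the above-NE intersection is W = (-32.8, 23.8). Q is the foot of the tangent from W: Q = (-42.4, 6.11).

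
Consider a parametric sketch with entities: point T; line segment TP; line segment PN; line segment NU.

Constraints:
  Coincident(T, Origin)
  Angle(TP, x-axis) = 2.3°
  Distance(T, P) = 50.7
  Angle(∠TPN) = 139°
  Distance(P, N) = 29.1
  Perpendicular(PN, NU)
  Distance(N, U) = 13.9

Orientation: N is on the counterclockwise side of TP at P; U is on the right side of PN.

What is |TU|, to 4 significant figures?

82.23

∠TPN = 139.0°, so PN runs at 2.3° + (180° − 139.0°) = 43.30° from the x-axis; with |PN| = 29.1, N = P + 29.1·(cos 43.30°, sin 43.30°) = (71.84, 21.99). PN ⟂ NU; with |NU| = 13.9 on the right of PN, U = N + 13.9·(0.6858, -0.7278) = (81.37, 11.88). Then |TU| = |U − T| = 82.23.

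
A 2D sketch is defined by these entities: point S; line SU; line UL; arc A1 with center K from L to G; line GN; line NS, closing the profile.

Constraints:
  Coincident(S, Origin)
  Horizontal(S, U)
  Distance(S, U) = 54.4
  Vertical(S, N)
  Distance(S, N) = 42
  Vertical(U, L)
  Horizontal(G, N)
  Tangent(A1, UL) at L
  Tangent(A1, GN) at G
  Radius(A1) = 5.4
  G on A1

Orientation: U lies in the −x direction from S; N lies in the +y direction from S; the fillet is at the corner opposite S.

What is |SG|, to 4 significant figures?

64.54

S is at the origin; SU is horizontal with |SU| = 54.4 and U on the −x side, so U = (-54.40, 0.000). SN is vertical with |SN| = 42.0 and N on the +y side, so N = (0.000, 42.00). The virtual corner opposite S is at (-54.40, 42.00). Since A1 is tangent to UL there, KL ⟂ UL and since A1 is tangent to GN there, KG ⟂ GN, with radius 5.4, so the center K sits 5.4 in from both sides at K = (-49.00, 36.60). That places the tangent points at L = (-54.40, 36.60) on UL and G = (-49.00, 42.00) on GN. Then |SG| = |G − S| = 64.54.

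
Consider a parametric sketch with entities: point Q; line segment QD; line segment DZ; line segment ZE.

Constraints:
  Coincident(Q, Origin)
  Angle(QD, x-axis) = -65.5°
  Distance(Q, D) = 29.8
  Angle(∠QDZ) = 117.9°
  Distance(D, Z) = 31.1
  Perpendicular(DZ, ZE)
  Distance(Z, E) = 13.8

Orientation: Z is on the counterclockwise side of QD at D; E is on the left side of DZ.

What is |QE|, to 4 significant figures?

46.76

Q is at the origin; QD runs at -65.5° with length 29.8, so D = 29.8·(cos -65.5°, sin -65.5°) = (12.36, -27.12). ∠QDZ = 117.9°, so DZ runs at -65.5° + (180° − 117.9°) = -3.400° from the x-axis; with |DZ| = 31.1, Z = D + 31.1·(cos -3.400°, sin -3.400°) = (43.40, -28.96). The perpendicularity gives ZE at right angles to DZ; with |ZE| = 13.8 on the left of DZ, E = Z + 13.8·(0.05931, 0.9982) = (44.22, -15.19). Then |QE| = |E − Q| = 46.76.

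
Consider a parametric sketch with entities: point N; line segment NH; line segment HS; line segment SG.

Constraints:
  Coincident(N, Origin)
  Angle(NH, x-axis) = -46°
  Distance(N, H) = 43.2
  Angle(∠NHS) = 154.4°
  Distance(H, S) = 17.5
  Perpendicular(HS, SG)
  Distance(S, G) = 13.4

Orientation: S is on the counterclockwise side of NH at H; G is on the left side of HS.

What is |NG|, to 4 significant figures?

56.70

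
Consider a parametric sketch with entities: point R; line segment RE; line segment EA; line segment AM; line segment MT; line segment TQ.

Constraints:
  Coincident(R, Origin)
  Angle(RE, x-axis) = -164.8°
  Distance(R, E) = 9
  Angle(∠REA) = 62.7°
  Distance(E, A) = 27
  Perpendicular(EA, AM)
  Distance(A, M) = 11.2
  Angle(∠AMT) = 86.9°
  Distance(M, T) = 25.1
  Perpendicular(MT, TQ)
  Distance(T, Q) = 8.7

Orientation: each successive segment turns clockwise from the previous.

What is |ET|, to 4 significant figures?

10.03

R is at the origin; RE runs at -164.8° with length 9.0, so E = (-8.685, -2.360). ∠REA = 62.7° gives EA at 77.90° from the x-axis; with |EA| = 27.0, A = (-3.025, 24.04). The perpendicularity gives AM at right angles to EA, so AM runs at -12.10°; with |AM| = 11.2, M = (7.926, 21.69). ∠AMT = 86.9° gives MT at -105.2° from the x-axis; with |MT| = 25.1, T = (1.345, -2.529). Then |ET| = |T − E| = 10.03.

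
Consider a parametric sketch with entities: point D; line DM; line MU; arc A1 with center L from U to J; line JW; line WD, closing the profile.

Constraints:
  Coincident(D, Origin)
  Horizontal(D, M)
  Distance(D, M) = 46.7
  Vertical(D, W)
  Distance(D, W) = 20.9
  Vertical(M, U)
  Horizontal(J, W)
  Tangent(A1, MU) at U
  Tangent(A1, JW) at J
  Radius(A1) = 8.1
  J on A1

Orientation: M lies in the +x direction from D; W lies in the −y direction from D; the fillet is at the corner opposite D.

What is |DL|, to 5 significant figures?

40.667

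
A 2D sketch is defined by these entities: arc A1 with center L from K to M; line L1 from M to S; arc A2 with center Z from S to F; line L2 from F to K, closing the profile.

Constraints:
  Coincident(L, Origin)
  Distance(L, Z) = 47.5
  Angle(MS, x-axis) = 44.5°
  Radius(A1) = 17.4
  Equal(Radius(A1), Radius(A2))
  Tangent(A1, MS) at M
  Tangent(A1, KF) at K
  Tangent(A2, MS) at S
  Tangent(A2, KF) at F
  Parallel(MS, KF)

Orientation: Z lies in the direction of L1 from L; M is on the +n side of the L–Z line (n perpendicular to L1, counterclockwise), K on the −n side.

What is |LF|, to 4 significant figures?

50.59

The slot axis is L1's direction at 44.5°, so u = (cos 44.5°, sin 44.5°) = (0.7133, 0.7009) and n = (−sin 44.5°, cos 44.5°) = (-0.7009, 0.7133). L is at the origin and Z lies 47.5 along u from L, so Z = 47.5·u = (33.88, 33.29). Tangency of A1 to both parallel lines with radius 17.4 puts M and K at L ± 17.4·n: M = (-12.20, 12.41), K = (12.20, -12.41). Equal radii place S and F the same way about Z: S = Z + 17.4·n = (21.68, 45.70), F = Z − 17.4·n = (46.08, 20.88). Then |LF| = |F − L| = 50.59.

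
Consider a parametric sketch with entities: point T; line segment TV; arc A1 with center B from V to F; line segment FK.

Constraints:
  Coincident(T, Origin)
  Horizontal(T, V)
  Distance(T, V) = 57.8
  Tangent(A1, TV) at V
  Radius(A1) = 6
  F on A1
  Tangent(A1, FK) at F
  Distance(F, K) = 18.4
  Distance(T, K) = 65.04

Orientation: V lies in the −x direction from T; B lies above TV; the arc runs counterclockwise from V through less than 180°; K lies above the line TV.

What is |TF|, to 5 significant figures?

53.020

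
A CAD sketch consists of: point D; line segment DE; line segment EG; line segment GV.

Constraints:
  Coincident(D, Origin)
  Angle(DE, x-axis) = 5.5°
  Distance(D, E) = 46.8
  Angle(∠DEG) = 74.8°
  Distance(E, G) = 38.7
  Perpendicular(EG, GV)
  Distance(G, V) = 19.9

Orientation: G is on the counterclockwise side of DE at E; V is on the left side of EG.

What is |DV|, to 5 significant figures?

36.561

∠DEG = 74.8°, so EG runs at 5.5° + (180° − 74.8°) = 110.70° from the x-axis; with |EG| = 38.7, G = E + 38.7·(cos 110.70°, sin 110.70°) = (32.905, 40.687). The perpendicularity gives GV at right angles to EG; with |GV| = 19.9 on the left of EG, V = G + 19.9·(-0.93544, -0.35347) = (14.290, 33.653). Then |DV| = |V − D| = 36.561.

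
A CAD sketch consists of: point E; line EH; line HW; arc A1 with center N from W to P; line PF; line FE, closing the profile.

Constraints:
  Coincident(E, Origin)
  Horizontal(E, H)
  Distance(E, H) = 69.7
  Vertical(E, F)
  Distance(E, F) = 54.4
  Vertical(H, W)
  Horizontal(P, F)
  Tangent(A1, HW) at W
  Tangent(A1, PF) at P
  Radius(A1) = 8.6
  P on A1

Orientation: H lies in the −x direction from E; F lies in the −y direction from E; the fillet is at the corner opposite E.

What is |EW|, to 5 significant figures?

83.401

E is at the origin; EH is horizontal with |EH| = 69.7 and H on the −x side, so H = (-69.700, 0.0000). E and F share the same x with |EF| = 54.4 and F on the −y side, so F = (0.0000, -54.400). The virtual corner opposite E is at (-69.700, -54.400). The tangent condition forces NW to be normal to HW and since A1 is tangent to PF there, NP ⟂ PF, with radius 8.6, so the center N sits 8.6 in from both sides at N = (-61.100, -45.800). That places the tangent points at W = (-69.700, -45.800) on HW and P = (-61.100, -54.400) on PF. Then |EW| = |W − E| = 83.401.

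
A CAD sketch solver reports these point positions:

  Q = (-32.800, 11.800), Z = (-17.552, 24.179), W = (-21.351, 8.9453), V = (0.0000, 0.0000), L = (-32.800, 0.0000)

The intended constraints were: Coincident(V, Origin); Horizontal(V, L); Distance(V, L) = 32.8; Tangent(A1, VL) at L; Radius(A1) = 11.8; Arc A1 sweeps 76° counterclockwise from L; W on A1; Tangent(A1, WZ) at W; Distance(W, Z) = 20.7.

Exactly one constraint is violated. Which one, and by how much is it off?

Distance(W, Z) = 20.7 — off by 5.00.

V = (0.00, 0.00) ✓; V.y = 0.00, L.y = 0.00 ✓; |VL| = 32.80 ✓; ∠(QL, LV) = 90.00° ✓; |QL| = 11.80 ✓; bearing(Q→W) − bearing(Q→L) = 76.00° ✓; |QW| = 11.80 ✓; ∠(QW, WZ) = 90.00° ✓; |WZ| = 15.70 ✗.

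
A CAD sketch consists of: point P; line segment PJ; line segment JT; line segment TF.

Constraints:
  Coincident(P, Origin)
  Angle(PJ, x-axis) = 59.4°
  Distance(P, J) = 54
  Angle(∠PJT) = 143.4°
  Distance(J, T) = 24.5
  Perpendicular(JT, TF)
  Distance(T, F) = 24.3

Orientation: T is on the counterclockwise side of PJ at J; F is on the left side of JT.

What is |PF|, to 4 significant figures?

68.31

∠PJT = 143.4°, so JT runs at 59.4° + (180° − 143.4°) = 96.00° from the x-axis; with |JT| = 24.5, T = J + 24.5·(cos 96.00°, sin 96.00°) = (24.93, 70.85). JT is perpendicular to TF; with |TF| = 24.3 on the left of JT, F = T + 24.3·(-0.9945, -0.1045) = (0.7604, 68.31). Then |PF| = |F − P| = 68.31.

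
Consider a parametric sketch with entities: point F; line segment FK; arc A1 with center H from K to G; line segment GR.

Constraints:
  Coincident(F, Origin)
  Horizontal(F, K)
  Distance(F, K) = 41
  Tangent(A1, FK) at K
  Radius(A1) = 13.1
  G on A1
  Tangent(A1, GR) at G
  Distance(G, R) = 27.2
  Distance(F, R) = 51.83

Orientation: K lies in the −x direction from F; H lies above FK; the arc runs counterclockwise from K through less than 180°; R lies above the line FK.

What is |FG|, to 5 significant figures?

31.528

F is at the origin; F and K share the same y with |FK| = 41.0 and K on the −x side, so K = (-41.000, 0.0000). A1 meets FK tangentially, so HK is at right angles to FK, so H = K + (0, 13.1) = (-41.000, 13.100). Since HG ⟂ GR (tangency), |HR| = √(13.1² + 27.2²) = 30.190 regardless of where G sits on A1. So R lies on both circle(F, 51.83) and circle(H, 30.190); the above-FK intersection is R = (-30.956, 41.570). G is the foot of the tangent from R: G = (-27.979, 14.534).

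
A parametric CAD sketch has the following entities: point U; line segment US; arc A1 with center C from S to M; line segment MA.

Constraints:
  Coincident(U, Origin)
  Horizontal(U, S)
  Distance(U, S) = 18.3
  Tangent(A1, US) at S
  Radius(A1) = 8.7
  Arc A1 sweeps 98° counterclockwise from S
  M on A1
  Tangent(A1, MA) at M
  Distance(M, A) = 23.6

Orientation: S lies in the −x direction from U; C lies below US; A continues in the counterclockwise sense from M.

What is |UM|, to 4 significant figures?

28.68

The tangent condition forces CS to be normal to US, so C = S + (0, -8.7) = (-18.30, -8.700). On A1, S sits at bearing 90° from C; a 98° counterclockwise sweep puts M at bearing 188°, so M = C + 8.7·(cos 188°, sin 188°) = (-26.92, -9.911). Then |UM| = |M − U| = 28.68.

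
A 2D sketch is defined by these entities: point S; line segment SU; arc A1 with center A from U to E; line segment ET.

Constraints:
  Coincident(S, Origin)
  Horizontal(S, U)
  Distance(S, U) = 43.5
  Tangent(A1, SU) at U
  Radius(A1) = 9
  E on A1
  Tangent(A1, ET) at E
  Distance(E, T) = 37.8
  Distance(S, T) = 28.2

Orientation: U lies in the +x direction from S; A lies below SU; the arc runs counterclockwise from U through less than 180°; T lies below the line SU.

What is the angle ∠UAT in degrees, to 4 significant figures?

117.2°

Checks: ∠(AU, US) = 90.00° ✓; |AE| = 9.000 ✓; ∠(AE, ET) = 90.00° ✓; |ET| = 37.80 ✓; |ST| = 28.20 ✓.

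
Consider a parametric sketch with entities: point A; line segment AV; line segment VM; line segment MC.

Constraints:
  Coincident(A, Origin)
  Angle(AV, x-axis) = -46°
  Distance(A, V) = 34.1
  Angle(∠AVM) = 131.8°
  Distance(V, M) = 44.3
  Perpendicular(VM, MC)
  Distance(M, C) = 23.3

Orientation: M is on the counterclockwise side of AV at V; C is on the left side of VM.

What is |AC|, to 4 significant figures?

67.06

∠AVM = 131.8°, so VM runs at -46.0° + (180° − 131.8°) = 2.200° from the x-axis; with |VM| = 44.3, M = V + 44.3·(cos 2.200°, sin 2.200°) = (67.96, -22.83). VM is perpendicular to MC; with |MC| = 23.3 on the left of VM, C = M + 23.3·(-0.03839, 0.9993) = (67.06, 0.4539). Then |AC| = |C − A| = 67.06.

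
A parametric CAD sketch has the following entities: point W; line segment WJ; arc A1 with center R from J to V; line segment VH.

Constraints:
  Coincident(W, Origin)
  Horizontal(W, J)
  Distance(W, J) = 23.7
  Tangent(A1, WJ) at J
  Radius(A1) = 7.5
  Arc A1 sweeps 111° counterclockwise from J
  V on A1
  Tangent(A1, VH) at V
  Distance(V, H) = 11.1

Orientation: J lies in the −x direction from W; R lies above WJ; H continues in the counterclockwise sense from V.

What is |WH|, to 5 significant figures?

29.152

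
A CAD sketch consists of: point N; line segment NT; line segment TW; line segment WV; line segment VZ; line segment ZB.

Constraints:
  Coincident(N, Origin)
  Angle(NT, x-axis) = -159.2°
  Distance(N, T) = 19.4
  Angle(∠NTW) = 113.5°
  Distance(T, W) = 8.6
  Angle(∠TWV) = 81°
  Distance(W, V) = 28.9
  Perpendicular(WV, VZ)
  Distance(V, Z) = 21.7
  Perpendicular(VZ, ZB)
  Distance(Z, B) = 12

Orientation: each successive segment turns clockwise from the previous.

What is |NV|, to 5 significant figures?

15.976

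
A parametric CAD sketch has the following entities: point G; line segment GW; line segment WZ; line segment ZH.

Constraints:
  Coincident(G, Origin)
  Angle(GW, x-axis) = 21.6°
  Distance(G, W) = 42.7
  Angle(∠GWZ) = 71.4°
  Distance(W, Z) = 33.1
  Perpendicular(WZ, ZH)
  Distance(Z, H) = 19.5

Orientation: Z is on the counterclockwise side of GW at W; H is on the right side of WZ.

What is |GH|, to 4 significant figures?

63.05

∠GWZ = 71.4°, so WZ runs at 21.6° + (180° − 71.4°) = 130.2° from the x-axis; with |WZ| = 33.1, Z = W + 33.1·(cos 130.2°, sin 130.2°) = (18.34, 41.00). The perpendicularity gives ZH at right angles to WZ; with |ZH| = 19.5 on the right of WZ, H = Z + 19.5·(0.7638, 0.6455) = (33.23, 53.59). Then |GH| = |H − G| = 63.05.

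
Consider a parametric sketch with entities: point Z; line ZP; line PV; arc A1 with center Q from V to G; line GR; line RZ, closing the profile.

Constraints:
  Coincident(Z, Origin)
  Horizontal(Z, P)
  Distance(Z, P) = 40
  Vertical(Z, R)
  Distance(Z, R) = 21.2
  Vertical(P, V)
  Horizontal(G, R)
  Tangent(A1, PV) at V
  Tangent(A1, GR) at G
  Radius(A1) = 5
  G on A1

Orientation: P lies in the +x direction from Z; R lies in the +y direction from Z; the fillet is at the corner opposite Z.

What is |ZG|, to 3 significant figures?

40.9

Z is at the origin; Z and P share the same y with |ZP| = 40.0 and P on the +x side, so P = (40.0, 0.00). ZR is vertical with |ZR| = 21.2 and R on the +y side, so R = (0.00, 21.2). The virtual corner opposite Z is at (40.0, 21.2). Tangency of A1 to PV means the radius QV is perpendicular to PV and the tangent condition forces QG to be normal to GR, with radius 5.0, so the center Q sits 5.0 in from both sides at Q = (35.0, 16.2). That places the tangent points at V = (40.0, 16.2) on PV and G = (35.0, 21.2) on GR. Then |ZG| = |G − Z| = 40.9.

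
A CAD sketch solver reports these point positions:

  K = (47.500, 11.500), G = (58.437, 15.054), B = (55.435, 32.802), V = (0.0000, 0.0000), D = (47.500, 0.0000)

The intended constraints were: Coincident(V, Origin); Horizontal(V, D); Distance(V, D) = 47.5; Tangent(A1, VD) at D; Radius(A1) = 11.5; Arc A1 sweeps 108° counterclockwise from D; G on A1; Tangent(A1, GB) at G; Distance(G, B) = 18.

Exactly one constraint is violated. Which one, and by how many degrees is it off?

Tangent(A1, GB) at G — off by 8.40°.

V = (0.00, 0.00) ✓; V.y = 0.00, D.y = 0.00 ✓; |VD| = 47.50 ✓; ∠(KD, DV) = 90.00° ✓; |KD| = 11.50 ✓; bearing(K→G) − bearing(K→D) = 108.0° ✓; |KG| = 11.50 ✓; ∠(KG, GB) = 98.40° ✗; |GB| = 18.00 ✓.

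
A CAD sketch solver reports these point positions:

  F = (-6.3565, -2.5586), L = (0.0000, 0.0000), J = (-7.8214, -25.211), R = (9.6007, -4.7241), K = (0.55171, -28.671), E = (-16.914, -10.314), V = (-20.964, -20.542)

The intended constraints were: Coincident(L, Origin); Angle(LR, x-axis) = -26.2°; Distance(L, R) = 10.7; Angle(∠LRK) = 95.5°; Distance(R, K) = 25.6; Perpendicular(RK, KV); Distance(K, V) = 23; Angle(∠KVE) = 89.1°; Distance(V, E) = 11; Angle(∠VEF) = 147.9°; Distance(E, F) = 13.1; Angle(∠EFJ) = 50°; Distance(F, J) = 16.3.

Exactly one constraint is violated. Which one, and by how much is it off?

Distance(F, J) = 16.3 — off by 6.40.

L = (0.00, 0.00) ✓; LR at -26.20° ✓; |LR| = 10.70 ✓; ∠LRK = 95.50° ✓; |RK| = 25.60 ✓; ∠(RK, KV) = 90.00° ✓; |KV| = 23.00 ✓; ∠KVE = 89.10° ✓; |VE| = 11.00 ✓; ∠VEF = 147.9° ✓; |EF| = 13.10 ✓; ∠EFJ = 50.00° ✓; |FJ| = 22.70 ✗.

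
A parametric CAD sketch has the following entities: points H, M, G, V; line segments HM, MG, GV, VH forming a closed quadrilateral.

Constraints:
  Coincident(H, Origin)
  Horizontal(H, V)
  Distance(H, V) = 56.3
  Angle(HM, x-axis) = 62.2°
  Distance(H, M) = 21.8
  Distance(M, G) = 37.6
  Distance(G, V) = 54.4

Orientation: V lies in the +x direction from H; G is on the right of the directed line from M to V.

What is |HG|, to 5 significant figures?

18.621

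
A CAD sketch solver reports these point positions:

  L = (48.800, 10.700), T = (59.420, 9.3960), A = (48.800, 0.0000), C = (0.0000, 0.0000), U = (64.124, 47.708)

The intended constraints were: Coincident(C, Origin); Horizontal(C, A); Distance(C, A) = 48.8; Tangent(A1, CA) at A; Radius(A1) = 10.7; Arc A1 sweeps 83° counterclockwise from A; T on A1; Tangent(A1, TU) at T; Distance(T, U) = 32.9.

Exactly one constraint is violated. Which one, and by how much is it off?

Distance(T, U) = 32.9 — off by 5.70.

C = (0.00, 0.00) ✓; C.y = 0.00, A.y = 0.00 ✓; |CA| = 48.80 ✓; ∠(LA, AC) = 90.00° ✓; |LA| = 10.70 ✓; bearing(L→T) − bearing(L→A) = 83.00° ✓; |LT| = 10.70 ✓; ∠(LT, TU) = 90.00° ✓; |TU| = 38.60 ✗.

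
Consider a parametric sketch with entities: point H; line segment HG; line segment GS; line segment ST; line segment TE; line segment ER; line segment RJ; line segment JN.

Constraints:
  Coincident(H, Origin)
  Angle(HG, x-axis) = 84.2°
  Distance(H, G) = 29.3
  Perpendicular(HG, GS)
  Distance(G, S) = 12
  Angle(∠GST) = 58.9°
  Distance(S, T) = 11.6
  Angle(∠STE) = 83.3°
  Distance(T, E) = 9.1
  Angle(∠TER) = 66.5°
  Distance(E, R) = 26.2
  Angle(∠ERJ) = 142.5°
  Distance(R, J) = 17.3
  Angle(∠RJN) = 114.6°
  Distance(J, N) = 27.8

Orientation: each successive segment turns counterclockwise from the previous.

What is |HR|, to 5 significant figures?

43.399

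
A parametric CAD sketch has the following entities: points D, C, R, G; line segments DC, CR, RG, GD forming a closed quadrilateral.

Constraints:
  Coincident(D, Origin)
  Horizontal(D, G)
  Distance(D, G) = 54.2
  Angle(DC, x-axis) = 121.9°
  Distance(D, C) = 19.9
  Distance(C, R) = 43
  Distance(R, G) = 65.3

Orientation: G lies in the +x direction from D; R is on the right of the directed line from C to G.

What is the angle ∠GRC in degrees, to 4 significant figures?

73.03°

D is at the origin; D and G share the same y with |DG| = 54.2 and G in +x, so G = (54.2, 0). DC runs at 121.9° with |DC| = 19.9, so C = (-10.52, 16.89). R is determined by |CR| = 43.0 and |RG| = 65.3 together: it lies at the intersection of circle(C, 43.0) and circle(G, 65.3). With |CG| = 66.88, the foot of the radical line on CG is 15.39 from C and the perpendicular offset is √(43.0² − 15.39²) = 40.15. Taking the right-of-CG solution: R = (-5.769, -25.84).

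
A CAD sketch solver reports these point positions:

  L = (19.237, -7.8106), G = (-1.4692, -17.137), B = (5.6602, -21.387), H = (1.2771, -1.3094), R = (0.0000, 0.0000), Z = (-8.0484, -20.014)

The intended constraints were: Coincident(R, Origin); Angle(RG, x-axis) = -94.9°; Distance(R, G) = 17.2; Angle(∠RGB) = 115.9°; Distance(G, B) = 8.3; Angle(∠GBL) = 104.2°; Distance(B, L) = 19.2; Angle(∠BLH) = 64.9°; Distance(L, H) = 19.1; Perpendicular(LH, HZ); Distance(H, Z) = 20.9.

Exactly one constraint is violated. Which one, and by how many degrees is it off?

Perpendicular(LH, HZ) — off by 6.60°.

R = (0.00, 0.00) ✓; RG at -94.90° ✓; |RG| = 17.20 ✓; ∠RGB = 115.9° ✓; |GB| = 8.300 ✓; ∠GBL = 104.2° ✓; |BL| = 19.20 ✓; ∠BLH = 64.90° ✓; |LH| = 19.10 ✓; ∠(LH, HZ) = 83.40° ✗; |HZ| = 20.90 ✓.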